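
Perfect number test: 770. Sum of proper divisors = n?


Proper divisors of 770: 1, 2, 5, 7, 10, 11, 14, 22, 35, 55, 70, 77, 110, 154, 385
Sum = 1 + 2 + 5 + 7 + 10 + 11 + 14 + 22 + 35 + 55 + 70 + 77 + 110 + 154 + 385 = 958

No, 770 is not perfect (958 ≠ 770)


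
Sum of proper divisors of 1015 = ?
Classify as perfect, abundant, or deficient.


Proper divisors: 1, 5, 7, 29, 35, 145, 203
Sum = 1 + 5 + 7 + 29 + 35 + 145 + 203 = 425
425 < 1015 → deficient

s(1015) = 425 (deficient)


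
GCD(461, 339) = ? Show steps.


461 = 1 * 339 + 122
339 = 2 * 122 + 95
122 = 1 * 95 + 27
95 = 3 * 27 + 14
27 = 1 * 14 + 13
14 = 1 * 13 + 1
13 = 13 * 1 + 0
GCD = 1


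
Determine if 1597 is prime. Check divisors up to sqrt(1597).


Check divisors up to sqrt(1597) = 39.9625
No divisors found.
1597 is prime.

Yes, 1597 is prime


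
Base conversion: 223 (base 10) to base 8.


223 (base 10) = 223 (decimal)
223 (decimal) = 337 (base 8)


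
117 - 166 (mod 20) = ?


117 - 166 = -49
-49 mod 20 = 11


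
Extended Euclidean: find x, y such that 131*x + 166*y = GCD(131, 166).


Tabular extended Euclidean (each row: r = 131*s + 166*t):
r=131, s=1, t=0
r=166, s=0, t=1
q=0: r=131, s=1, t=0   [131*(1) + 166*(0) = 131]
q=1: r=35, s=-1, t=1   [131*(-1) + 166*(1) = 35]
q=3: r=26, s=4, t=-3   [131*(4) + 166*(-3) = 26]
q=1: r=9, s=-5, t=4   [131*(-5) + 166*(4) = 9]
q=2: r=8, s=14, t=-11   [131*(14) + 166*(-11) = 8]
q=1: r=1, s=-19, t=15   [131*(-19) + 166*(15) = 1]
q=8: r=0, s=166, t=-131   [131*(166) + 166*(-131) = 0]
GCD = 1; from the row with r=1: x=-19, y=15
Check: 131*(-19) + 166*(15) = -2489 + 2490 = 1

GCD = 1, x = -19, y = 15


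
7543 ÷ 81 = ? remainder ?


7543 = 81 * 93 + 10
Check: 7533 + 10 = 7543

q = 93, r = 10


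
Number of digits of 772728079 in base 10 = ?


772728079 has 9 digits in base 10
floor(log10(772728079)) + 1 = floor(8.8880) + 1 = 9

9 digits (base 10)


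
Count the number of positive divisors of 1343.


1343 = 17^1 × 79^1
d(1343) = (1+1) × (1+1) = 4

4 divisors


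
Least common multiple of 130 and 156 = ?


GCD(130, 156) = 26
LCM = 130*156/26 = 20280/26 = 780

LCM = 780


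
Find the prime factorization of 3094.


3094 / 2 = 1547
1547 / 7 = 221
221 / 13 = 17
17 / 17 = 1
3094 = 2 × 7 × 13 × 17


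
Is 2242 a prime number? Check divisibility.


2242 / 2 = 1121 (exact division)
2242 is NOT prime.

No, 2242 is not prime


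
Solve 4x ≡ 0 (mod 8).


GCD(4, 8) = 4 divides 0
Divide: 1x ≡ 0 (mod 2)
x ≡ 0 (mod 2)


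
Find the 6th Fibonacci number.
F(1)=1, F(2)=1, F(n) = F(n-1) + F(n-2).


Sequence: 1, 1, 2, 3, 5, 8
F(6) = 8


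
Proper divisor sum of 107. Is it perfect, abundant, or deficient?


Proper divisors: 1
Sum = 1 = 1
1 < 107 → deficient

s(107) = 1 (deficient)


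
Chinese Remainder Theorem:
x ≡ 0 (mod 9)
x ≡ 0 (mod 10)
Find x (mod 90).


M = 9*10 = 90
M1 = M/9 = 10, M2 = M/10 = 9
M1^(-1) mod 9 = 1, M2^(-1) mod 10 = 9
x = 0*10*1 + 0*9*9 = 0
0 mod 90 = 0
Check: 0 mod 9 = 0 ✓, 0 mod 10 = 0 ✓

x ≡ 0 (mod 90)


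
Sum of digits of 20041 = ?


2 + 0 + 0 + 4 + 1 = 7


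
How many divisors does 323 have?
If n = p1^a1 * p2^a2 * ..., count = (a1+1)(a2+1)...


323 = 17^1 × 19^1
d(323) = (1+1) × (1+1) = 4

4 divisors


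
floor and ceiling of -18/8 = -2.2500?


-18/8 = -2.2500
floor = -3
ceil = -2

floor = -3, ceil = -2


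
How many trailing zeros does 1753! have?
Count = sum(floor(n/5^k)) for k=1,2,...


floor(1753/5) = 350
floor(1753/25) = 70
floor(1753/125) = 14
floor(1753/625) = 2
Total = 436

436 trailing zeros


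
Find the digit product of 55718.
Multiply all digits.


5 × 5 × 7 × 1 × 8 = 1400


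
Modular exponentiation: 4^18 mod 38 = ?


4^1 mod 38 = 4
4^2 mod 38 = 16
4^3 mod 38 = 26
4^4 mod 38 = 28
4^5 mod 38 = 36
4^6 mod 38 = 30
4^7 mod 38 = 6
4^8 mod 38 = 24
4^9 mod 38 = 20
4^10 mod 38 = 4
4^11 mod 38 = 16
4^12 mod 38 = 26
4^13 mod 38 = 28
4^14 mod 38 = 36
4^15 mod 38 = 30
4^16 mod 38 = 6
4^17 mod 38 = 24
4^18 mod 38 = 20


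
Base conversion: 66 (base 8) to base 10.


66 (base 8) = 54 (decimal)
54 (decimal) = 54 (base 10)


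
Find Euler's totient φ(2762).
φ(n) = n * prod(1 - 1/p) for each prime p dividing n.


2762 = 2 × 1381
Prime factors: 2, 1381
φ(2762) = 2762 × (1-1/2) × (1-1/1381)
= 2762 × 1/2 × 1380/1381 = 1380

φ(2762) = 1380


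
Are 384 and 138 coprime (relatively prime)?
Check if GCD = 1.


Euclidean algorithm:
384 = 2 * 138 + 108
138 = 1 * 108 + 30
108 = 3 * 30 + 18
30 = 1 * 18 + 12
18 = 1 * 12 + 6
12 = 2 * 6 + 0
GCD(384, 138) = 6

No, not coprime (GCD = 6)


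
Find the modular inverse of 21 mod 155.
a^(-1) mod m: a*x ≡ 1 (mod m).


Use the extended Euclidean algorithm on (155, 21); each row r = 155*s + 21*t:
r=155, s=1, t=0
r=21, s=0, t=1
q=7: r=8, s=1, t=-7   [155*(1) + 21*(-7) = 8]
q=2: r=5, s=-2, t=15   [155*(-2) + 21*(15) = 5]
q=1: r=3, s=3, t=-22   [155*(3) + 21*(-22) = 3]
q=1: r=2, s=-5, t=37   [155*(-5) + 21*(37) = 2]
q=1: r=1, s=8, t=-59   [155*(8) + 21*(-59) = 1]
q=2: r=0, s=-21, t=155   [155*(-21) + 21*(155) = 0]
GCD = 1 with t = -59, so 21*(-59) ≡ 1 (mod 155)
Inverse = -59 mod 155 = 96
Check: 21 * 96 = 2016 ≡ 1 (mod 155)

21^(-1) ≡ 96 (mod 155)


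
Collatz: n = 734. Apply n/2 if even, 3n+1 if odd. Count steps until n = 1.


734 → 367 → 1102 → 551 → 1654 → 827 → 2482 → 1241 → 3724 → 1862 → 931 → 2794 → 1397 → 4192 → 2096 → 1048 → 524 → 262 → 131 → 394 → 197 → 592 → 296 → 148 → 74 → 37 → 112 → 56 → 28 → 14 → 7 → 22 → 11 → 34 → 17 → 52 → 26 → 13 → 40 → 20 → 10 → 5 → 16 → 8 → 4 → 2 → 1
Total steps = 46

46 steps


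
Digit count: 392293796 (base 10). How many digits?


392293796 has 9 digits in base 10
floor(log10(392293796)) + 1 = floor(8.5936) + 1 = 9

9 digits (base 10)


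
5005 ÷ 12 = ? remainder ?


5005 = 12 * 417 + 1
Check: 5004 + 1 = 5005

q = 417, r = 1


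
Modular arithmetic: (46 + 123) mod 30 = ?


46 + 123 = 169
169 mod 30 = 19


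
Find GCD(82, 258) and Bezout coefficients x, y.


Tabular extended Euclidean (each row: r = 82*s + 258*t):
r=82, s=1, t=0
r=258, s=0, t=1
q=0: r=82, s=1, t=0   [82*(1) + 258*(0) = 82]
q=3: r=12, s=-3, t=1   [82*(-3) + 258*(1) = 12]
q=6: r=10, s=19, t=-6   [82*(19) + 258*(-6) = 10]
q=1: r=2, s=-22, t=7   [82*(-22) + 258*(7) = 2]
q=5: r=0, s=129, t=-41   [82*(129) + 258*(-41) = 0]
GCD = 2; from the row with r=2: x=-22, y=7
Check: 82*(-22) + 258*(7) = -1804 + 1806 = 2

GCD = 2, x = -22, y = 7


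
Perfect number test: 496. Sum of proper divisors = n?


Proper divisors of 496: 1, 2, 4, 8, 16, 31, 62, 124, 248
Sum = 1 + 2 + 4 + 8 + 16 + 31 + 62 + 124 + 248 = 496

Yes, 496 is perfect (496 = 496)


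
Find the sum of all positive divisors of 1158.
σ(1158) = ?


Divisors of 1158: 1, 2, 3, 6, 193, 386, 579, 1158
Sum = 1 + 2 + 3 + 6 + 193 + 386 + 579 + 1158 = 2328

σ(1158) = 2328


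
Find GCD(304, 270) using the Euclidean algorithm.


304 = 1 * 270 + 34
270 = 7 * 34 + 32
34 = 1 * 32 + 2
32 = 16 * 2 + 0
GCD = 2


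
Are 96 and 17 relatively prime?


Euclidean algorithm:
96 = 5 * 17 + 11
17 = 1 * 11 + 6
11 = 1 * 6 + 5
6 = 1 * 5 + 1
5 = 5 * 1 + 0
GCD(96, 17) = 1

Yes, coprime (GCD = 1)


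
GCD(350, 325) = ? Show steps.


350 = 1 * 325 + 25
325 = 13 * 25 + 0
GCD = 25


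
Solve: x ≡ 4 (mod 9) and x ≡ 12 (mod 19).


M = 9*19 = 171
M1 = M/9 = 19, M2 = M/19 = 9
M1^(-1) mod 9 = 1, M2^(-1) mod 19 = 17
x = 4*19*1 + 12*9*17 = 1912
1912 mod 171 = 31
Check: 31 mod 9 = 4 ✓, 31 mod 19 = 12 ✓

x ≡ 31 (mod 171)


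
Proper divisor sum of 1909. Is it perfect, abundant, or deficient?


Proper divisors: 1, 23, 83
Sum = 1 + 23 + 83 = 107
107 < 1909 → deficient

s(1909) = 107 (deficient)


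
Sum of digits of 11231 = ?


1 + 1 + 2 + 3 + 1 = 8


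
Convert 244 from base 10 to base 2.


244 (base 10) = 244 (decimal)
244 (decimal) = 11110100 (base 2)


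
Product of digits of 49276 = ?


4 × 9 × 2 × 7 × 6 = 3024


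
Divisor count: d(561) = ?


561 = 3^1 × 11^1 × 17^1
d(561) = (1+1) × (1+1) × (1+1) = 8

8 divisors


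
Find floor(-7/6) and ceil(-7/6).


-7/6 = -1.1667
floor = -2
ceil = -1

floor = -2, ceil = -1


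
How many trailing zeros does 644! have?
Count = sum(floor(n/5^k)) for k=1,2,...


floor(644/5) = 128
floor(644/25) = 25
floor(644/125) = 5
floor(644/625) = 1
Total = 159

159 trailing zeros


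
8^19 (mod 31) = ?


8^1 mod 31 = 8
8^2 mod 31 = 2
8^3 mod 31 = 16
8^4 mod 31 = 4
8^5 mod 31 = 1
8^6 mod 31 = 8
8^7 mod 31 = 2
8^8 mod 31 = 16
8^9 mod 31 = 4
8^10 mod 31 = 1
8^11 mod 31 = 8
8^12 mod 31 = 2
8^13 mod 31 = 16
8^14 mod 31 = 4
8^15 mod 31 = 1
8^16 mod 31 = 8
8^17 mod 31 = 2
8^18 mod 31 = 16
8^19 mod 31 = 4


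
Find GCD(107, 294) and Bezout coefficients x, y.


Tabular extended Euclidean (each row: r = 107*s + 294*t):
r=107, s=1, t=0
r=294, s=0, t=1
q=0: r=107, s=1, t=0   [107*(1) + 294*(0) = 107]
q=2: r=80, s=-2, t=1   [107*(-2) + 294*(1) = 80]
q=1: r=27, s=3, t=-1   [107*(3) + 294*(-1) = 27]
q=2: r=26, s=-8, t=3   [107*(-8) + 294*(3) = 26]
q=1: r=1, s=11, t=-4   [107*(11) + 294*(-4) = 1]
q=26: r=0, s=-294, t=107   [107*(-294) + 294*(107) = 0]
GCD = 1; from the row with r=1: x=11, y=-4
Check: 107*(11) + 294*(-4) = 1177 - 1176 = 1

GCD = 1, x = 11, y = -4


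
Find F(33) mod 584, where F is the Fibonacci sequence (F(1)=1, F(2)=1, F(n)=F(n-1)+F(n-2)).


F(k) mod 584 for k=1..33:
1, 1, 2, 3, 5, 8, 13, 21, 34, 55, 89, 144, 233, 377, 26, 403, 429, 248, 93, 341, 434, 191, 41, 232, 273, 505, 194, 115, 309, 424, 149, 573, 138
F(33) mod 584 = 138


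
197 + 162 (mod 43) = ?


197 + 162 = 359
359 mod 43 = 15


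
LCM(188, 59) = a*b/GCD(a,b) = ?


GCD(188, 59) = 1
LCM = 188*59/1 = 11092/1 = 11092

LCM = 11092


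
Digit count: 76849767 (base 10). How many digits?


76849767 has 8 digits in base 10
floor(log10(76849767)) + 1 = floor(7.8856) + 1 = 8

8 digits (base 10)


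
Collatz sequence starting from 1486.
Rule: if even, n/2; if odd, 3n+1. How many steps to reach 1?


1486 → 743 → 2230 → 1115 → 3346 → 1673 → 5020 → 2510 → 1255 → 3766 → 1883 → 5650 → 2825 → 8476 → 4238 → 2119 → 6358 → 3179 → 9538 → 4769 → 14308 → 7154 → 3577 → 10732 → 5366 → 2683 → 8050 → 4025 → 12076 → 6038 → 3019 → 9058 → 4529 → 13588 → 6794 → 3397 → 10192 → 5096 → 2548 → 1274 → 637 → 1912 → 956 → 478 → 239 → 718 → 359 → 1078 → 539 → 1618 → 809 → 2428 → 1214 → 607 → 1822 → 911 → 2734 → 1367 → 4102 → 2051 → 6154 → 3077 → 9232 → 4616 → 2308 → 1154 → 577 → 1732 → 866 → 433 → 1300 → 650 → 325 → 976 → 488 → 244 → 122 → 61 → 184 → 92 → 46 → 23 → 70 → 35 → 106 → 53 → 160 → 80 → 40 → 20 → 10 → 5 → 16 → 8 → 4 → 2 → 1
Total steps = 96

96 steps


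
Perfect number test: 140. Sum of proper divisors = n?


Proper divisors of 140: 1, 2, 4, 5, 7, 10, 14, 20, 28, 35, 70
Sum = 1 + 2 + 4 + 5 + 7 + 10 + 14 + 20 + 28 + 35 + 70 = 196

No, 140 is not perfect (196 ≠ 140)


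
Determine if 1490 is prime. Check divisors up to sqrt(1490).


1490 / 2 = 745 (exact division)
1490 is NOT prime.

No, 1490 is not prime


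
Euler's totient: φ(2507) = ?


2507 = 23 × 109
Prime factors: 23, 109
φ(2507) = 2507 × (1-1/23) × (1-1/109)
= 2507 × 22/23 × 108/109 = 2376

φ(2507) = 2376


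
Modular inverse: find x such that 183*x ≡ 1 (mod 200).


Use the extended Euclidean algorithm on (200, 183); each row r = 200*s + 183*t:
r=200, s=1, t=0
r=183, s=0, t=1
q=1: r=17, s=1, t=-1   [200*(1) + 183*(-1) = 17]
q=10: r=13, s=-10, t=11   [200*(-10) + 183*(11) = 13]
q=1: r=4, s=11, t=-12   [200*(11) + 183*(-12) = 4]
q=3: r=1, s=-43, t=47   [200*(-43) + 183*(47) = 1]
q=4: r=0, s=183, t=-200   [200*(183) + 183*(-200) = 0]
GCD = 1 with t = 47, so 183*(47) ≡ 1 (mod 200)
Inverse = 47 mod 200 = 47
Check: 183 * 47 = 8601 ≡ 1 (mod 200)

183^(-1) ≡ 47 (mod 200)


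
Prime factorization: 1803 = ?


1803 / 3 = 601
601 / 601 = 1
1803 = 3 × 601


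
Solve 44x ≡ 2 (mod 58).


GCD(44, 58) = 2 divides 2
Divide: 22x ≡ 1 (mod 29)
x ≡ 4 (mod 29)


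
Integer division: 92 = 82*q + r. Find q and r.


92 = 82 * 1 + 10
Check: 82 + 10 = 92

q = 1, r = 10


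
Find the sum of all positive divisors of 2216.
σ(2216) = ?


Divisors of 2216: 1, 2, 4, 8, 277, 554, 1108, 2216
Sum = 1 + 2 + 4 + 8 + 277 + 554 + 1108 + 2216 = 4170

σ(2216) = 4170


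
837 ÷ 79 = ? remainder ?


837 = 79 * 10 + 47
Check: 790 + 47 = 837

q = 10, r = 47


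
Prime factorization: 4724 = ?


4724 / 2 = 2362
2362 / 2 = 1181
1181 / 1181 = 1
4724 = 2^2 × 1181


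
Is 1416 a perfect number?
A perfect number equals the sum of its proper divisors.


Proper divisors of 1416: 1, 2, 3, 4, 6, 8, 12, 24, 59, 118, 177, 236, 354, 472, 708
Sum = 1 + 2 + 3 + 4 + 6 + 8 + 12 + 24 + 59 + 118 + 177 + 236 + 354 + 472 + 708 = 2184

No, 1416 is not perfect (2184 ≠ 1416)


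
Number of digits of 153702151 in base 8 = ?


153702151 in base 8 = 1112247407
Number of digits = 10

10 digits (base 8)


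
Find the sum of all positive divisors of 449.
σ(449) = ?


Divisors of 449: 1, 449
Sum = 1 + 449 = 450

σ(449) = 450


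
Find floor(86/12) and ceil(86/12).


86/12 = 7.1667
floor = 7
ceil = 8

floor = 7, ceil = 8


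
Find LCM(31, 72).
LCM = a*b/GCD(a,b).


GCD(31, 72) = 1
LCM = 31*72/1 = 2232/1 = 2232

LCM = 2232


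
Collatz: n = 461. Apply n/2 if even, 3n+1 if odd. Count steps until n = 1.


461 → 1384 → 692 → 346 → 173 → 520 → 260 → 130 → 65 → 196 → 98 → 49 → 148 → 74 → 37 → 112 → 56 → 28 → 14 → 7 → 22 → 11 → 34 → 17 → 52 → 26 → 13 → 40 → 20 → 10 → 5 → 16 → 8 → 4 → 2 → 1
Total steps = 35

35 steps


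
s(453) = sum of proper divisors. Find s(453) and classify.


Proper divisors: 1, 3, 151
Sum = 1 + 3 + 151 = 155
155 < 453 → deficient

s(453) = 155 (deficient)


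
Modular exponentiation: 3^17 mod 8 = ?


3^1 mod 8 = 3
3^2 mod 8 = 1
3^3 mod 8 = 3
3^4 mod 8 = 1
3^5 mod 8 = 3
3^6 mod 8 = 1
3^7 mod 8 = 3
3^8 mod 8 = 1
3^9 mod 8 = 3
3^10 mod 8 = 1
3^11 mod 8 = 3
3^12 mod 8 = 1
3^13 mod 8 = 3
3^14 mod 8 = 1
3^15 mod 8 = 3
3^16 mod 8 = 1
3^17 mod 8 = 3


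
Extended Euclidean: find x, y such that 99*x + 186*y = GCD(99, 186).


Tabular extended Euclidean (each row: r = 99*s + 186*t):
r=99, s=1, t=0
r=186, s=0, t=1
q=0: r=99, s=1, t=0   [99*(1) + 186*(0) = 99]
q=1: r=87, s=-1, t=1   [99*(-1) + 186*(1) = 87]
q=1: r=12, s=2, t=-1   [99*(2) + 186*(-1) = 12]
q=7: r=3, s=-15, t=8   [99*(-15) + 186*(8) = 3]
q=4: r=0, s=62, t=-33   [99*(62) + 186*(-33) = 0]
GCD = 3; from the row with r=3: x=-15, y=8
Check: 99*(-15) + 186*(8) = -1485 + 1488 = 3

GCD = 3, x = -15, y = 8


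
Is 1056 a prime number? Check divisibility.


1056 / 2 = 528 (exact division)
1056 is NOT prime.

No, 1056 is not prime


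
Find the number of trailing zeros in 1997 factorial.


floor(1997/5) = 399
floor(1997/25) = 79
floor(1997/125) = 15
floor(1997/625) = 3
Total = 496

496 trailing zeros


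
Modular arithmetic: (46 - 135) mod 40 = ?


46 - 135 = -89
-89 mod 40 = 31


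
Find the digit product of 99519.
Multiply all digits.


9 × 9 × 5 × 1 × 9 = 3645


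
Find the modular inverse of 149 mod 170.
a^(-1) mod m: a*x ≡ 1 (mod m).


Use the extended Euclidean algorithm on (170, 149); each row r = 170*s + 149*t:
r=170, s=1, t=0
r=149, s=0, t=1
q=1: r=21, s=1, t=-1   [170*(1) + 149*(-1) = 21]
q=7: r=2, s=-7, t=8   [170*(-7) + 149*(8) = 2]
q=10: r=1, s=71, t=-81   [170*(71) + 149*(-81) = 1]
q=2: r=0, s=-149, t=170   [170*(-149) + 149*(170) = 0]
GCD = 1 with t = -81, so 149*(-81) ≡ 1 (mod 170)
Inverse = -81 mod 170 = 89
Check: 149 * 89 = 13261 ≡ 1 (mod 170)

149^(-1) ≡ 89 (mod 170)


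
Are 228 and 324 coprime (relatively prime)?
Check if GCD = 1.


Euclidean algorithm:
324 = 1 * 228 + 96
228 = 2 * 96 + 36
96 = 2 * 36 + 24
36 = 1 * 24 + 12
24 = 2 * 12 + 0
GCD(228, 324) = 12

No, not coprime (GCD = 12)


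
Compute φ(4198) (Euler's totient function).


4198 = 2 × 2099
Prime factors: 2, 2099
φ(4198) = 4198 × (1-1/2) × (1-1/2099)
= 4198 × 1/2 × 2098/2099 = 2098

φ(4198) = 2098


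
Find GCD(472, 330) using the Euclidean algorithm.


472 = 1 * 330 + 142
330 = 2 * 142 + 46
142 = 3 * 46 + 4
46 = 11 * 4 + 2
4 = 2 * 2 + 0
GCD = 2


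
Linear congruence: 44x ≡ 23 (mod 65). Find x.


GCD(44, 65) = 1, unique solution
a^(-1) mod 65 = 34
x = 34 * 23 mod 65 = 2

x ≡ 2 (mod 65)


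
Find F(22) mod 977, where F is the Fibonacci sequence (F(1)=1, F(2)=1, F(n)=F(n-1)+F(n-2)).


F(k) mod 977 for k=1..22:
1, 1, 2, 3, 5, 8, 13, 21, 34, 55, 89, 144, 233, 377, 610, 10, 620, 630, 273, 903, 199, 125
F(22) mod 977 = 125


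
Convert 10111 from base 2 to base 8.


10111 (base 2) = 23 (decimal)
23 (decimal) = 27 (base 8)


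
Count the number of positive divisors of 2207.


2207 = 2207^1
d(2207) = (1+1) = 2

2 divisors


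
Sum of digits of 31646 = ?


3 + 1 + 6 + 4 + 6 = 20


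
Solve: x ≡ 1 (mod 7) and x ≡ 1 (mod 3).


M = 7*3 = 21
M1 = M/7 = 3, M2 = M/3 = 7
M1^(-1) mod 7 = 5, M2^(-1) mod 3 = 1
x = 1*3*5 + 1*7*1 = 22
22 mod 21 = 1
Check: 1 mod 7 = 1 ✓, 1 mod 3 = 1 ✓

x ≡ 1 (mod 21)


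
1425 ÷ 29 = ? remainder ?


1425 = 29 * 49 + 4
Check: 1421 + 4 = 1425

q = 49, r = 4


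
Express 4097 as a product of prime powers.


4097 / 17 = 241
241 / 241 = 1
4097 = 17 × 241


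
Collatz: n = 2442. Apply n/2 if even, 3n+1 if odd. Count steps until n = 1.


2442 → 1221 → 3664 → 1832 → 916 → 458 → 229 → 688 → 344 → 172 → 86 → 43 → 130 → 65 → 196 → 98 → 49 → 148 → 74 → 37 → 112 → 56 → 28 → 14 → 7 → 22 → 11 → 34 → 17 → 52 → 26 → 13 → 40 → 20 → 10 → 5 → 16 → 8 → 4 → 2 → 1
Total steps = 40

40 steps


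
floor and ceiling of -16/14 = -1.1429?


-16/14 = -1.1429
floor = -2
ceil = -1

floor = -2, ceil = -1


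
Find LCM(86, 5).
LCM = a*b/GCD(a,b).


GCD(86, 5) = 1
LCM = 86*5/1 = 430/1 = 430

LCM = 430


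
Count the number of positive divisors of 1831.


1831 = 1831^1
d(1831) = (1+1) = 2

2 divisors


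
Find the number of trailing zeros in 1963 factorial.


floor(1963/5) = 392
floor(1963/25) = 78
floor(1963/125) = 15
floor(1963/625) = 3
Total = 488

488 trailing zeros


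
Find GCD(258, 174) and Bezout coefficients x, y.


Tabular extended Euclidean (each row: r = 258*s + 174*t):
r=258, s=1, t=0
r=174, s=0, t=1
q=1: r=84, s=1, t=-1   [258*(1) + 174*(-1) = 84]
q=2: r=6, s=-2, t=3   [258*(-2) + 174*(3) = 6]
q=14: r=0, s=29, t=-43   [258*(29) + 174*(-43) = 0]
GCD = 6; from the row with r=6: x=-2, y=3
Check: 258*(-2) + 174*(3) = -516 + 522 = 6

GCD = 6, x = -2, y = 3


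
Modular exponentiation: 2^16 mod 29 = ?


2^1 mod 29 = 2
2^2 mod 29 = 4
2^3 mod 29 = 8
2^4 mod 29 = 16
2^5 mod 29 = 3
2^6 mod 29 = 6
2^7 mod 29 = 12
2^8 mod 29 = 24
2^9 mod 29 = 19
2^10 mod 29 = 9
2^11 mod 29 = 18
2^12 mod 29 = 7
2^13 mod 29 = 14
2^14 mod 29 = 28
2^15 mod 29 = 27
2^16 mod 29 = 25


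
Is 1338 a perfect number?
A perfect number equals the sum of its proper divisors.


Proper divisors of 1338: 1, 2, 3, 6, 223, 446, 669
Sum = 1 + 2 + 3 + 6 + 223 + 446 + 669 = 1350

No, 1338 is not perfect (1350 ≠ 1338)


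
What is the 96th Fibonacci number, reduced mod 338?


F(k) mod 338 for k=1..96:
1, 1, 2, 3, 5, 8, 13, 21, 34, 55, 89, 144, 233, 39, 272, 311, 245, 218, 125, 5, 130, 135, 265, 62, 327, 51, 40, 91, 131, 222, 15, 237, 252, 151, 65, 216, 281, 159, 102, 261, 25, 286, 311, 259, 232, 153, 47, 200, 247, 109, 18, 127, 145, 272, 79, 13, 92, 105, 197, 302, 161, 125, 286, 73, 21, 94, 115, 209, 324, 195, 181, 38, 219, 257, 138, 57, 195, 252, 109, 23, 132, 155, 287, 104, 53, 157, 210, 29, 239, 268, 169, 99, 268, 29, 297, 326
F(96) mod 338 = 326


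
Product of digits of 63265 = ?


6 × 3 × 2 × 6 × 5 = 1080


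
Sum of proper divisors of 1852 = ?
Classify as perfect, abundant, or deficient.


Proper divisors: 1, 2, 4, 463, 926
Sum = 1 + 2 + 4 + 463 + 926 = 1396
1396 < 1852 → deficient

s(1852) = 1396 (deficient)


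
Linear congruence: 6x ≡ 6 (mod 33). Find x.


GCD(6, 33) = 3 divides 6
Divide: 2x ≡ 2 (mod 11)
x ≡ 1 (mod 11)


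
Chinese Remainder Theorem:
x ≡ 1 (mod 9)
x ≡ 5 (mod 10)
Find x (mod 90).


M = 9*10 = 90
M1 = M/9 = 10, M2 = M/10 = 9
M1^(-1) mod 9 = 1, M2^(-1) mod 10 = 9
x = 1*10*1 + 5*9*9 = 415
415 mod 90 = 55
Check: 55 mod 9 = 1 ✓, 55 mod 10 = 5 ✓

x ≡ 55 (mod 90)


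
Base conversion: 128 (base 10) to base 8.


128 (base 10) = 128 (decimal)
128 (decimal) = 200 (base 8)


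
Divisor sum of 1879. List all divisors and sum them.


Divisors of 1879: 1, 1879
Sum = 1 + 1879 = 1880

σ(1879) = 1880


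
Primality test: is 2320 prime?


2320 / 2 = 1160 (exact division)
2320 is NOT prime.

No, 2320 is not prime


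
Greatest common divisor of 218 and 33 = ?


218 = 6 * 33 + 20
33 = 1 * 20 + 13
20 = 1 * 13 + 7
13 = 1 * 7 + 6
7 = 1 * 6 + 1
6 = 6 * 1 + 0
GCD = 1


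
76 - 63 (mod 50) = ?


76 - 63 = 13
13 mod 50 = 13


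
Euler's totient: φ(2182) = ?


2182 = 2 × 1091
Prime factors: 2, 1091
φ(2182) = 2182 × (1-1/2) × (1-1/1091)
= 2182 × 1/2 × 1090/1091 = 1090

φ(2182) = 1090


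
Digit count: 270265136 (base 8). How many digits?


270265136 in base 8 = 2006765460
Number of digits = 10

10 digits (base 8)


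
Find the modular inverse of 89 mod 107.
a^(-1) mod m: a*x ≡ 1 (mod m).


Use the extended Euclidean algorithm on (107, 89); each row r = 107*s + 89*t:
r=107, s=1, t=0
r=89, s=0, t=1
q=1: r=18, s=1, t=-1   [107*(1) + 89*(-1) = 18]
q=4: r=17, s=-4, t=5   [107*(-4) + 89*(5) = 17]
q=1: r=1, s=5, t=-6   [107*(5) + 89*(-6) = 1]
q=17: r=0, s=-89, t=107   [107*(-89) + 89*(107) = 0]
GCD = 1 with t = -6, so 89*(-6) ≡ 1 (mod 107)
Inverse = -6 mod 107 = 101
Check: 89 * 101 = 8989 ≡ 1 (mod 107)

89^(-1) ≡ 101 (mod 107)


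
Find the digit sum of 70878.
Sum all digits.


7 + 0 + 8 + 7 + 8 = 30


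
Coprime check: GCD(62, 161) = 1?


Euclidean algorithm:
161 = 2 * 62 + 37
62 = 1 * 37 + 25
37 = 1 * 25 + 12
25 = 2 * 12 + 1
12 = 12 * 1 + 0
GCD(62, 161) = 1

Yes, coprime (GCD = 1)


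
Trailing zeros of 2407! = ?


floor(2407/5) = 481
floor(2407/25) = 96
floor(2407/125) = 19
floor(2407/625) = 3
Total = 599

599 trailing zeros


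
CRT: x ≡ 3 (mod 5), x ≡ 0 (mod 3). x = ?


M = 5*3 = 15
M1 = M/5 = 3, M2 = M/3 = 5
M1^(-1) mod 5 = 2, M2^(-1) mod 3 = 2
x = 3*3*2 + 0*5*2 = 18
18 mod 15 = 3
Check: 3 mod 5 = 3 ✓, 3 mod 3 = 0 ✓

x ≡ 3 (mod 15)


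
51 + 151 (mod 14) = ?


51 + 151 = 202
202 mod 14 = 6


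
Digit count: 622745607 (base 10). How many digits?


622745607 has 9 digits in base 10
floor(log10(622745607)) + 1 = floor(8.7943) + 1 = 9

9 digits (base 10)


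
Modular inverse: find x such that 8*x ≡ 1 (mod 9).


Use the extended Euclidean algorithm on (9, 8); each row r = 9*s + 8*t:
r=9, s=1, t=0
r=8, s=0, t=1
q=1: r=1, s=1, t=-1   [9*(1) + 8*(-1) = 1]
q=8: r=0, s=-8, t=9   [9*(-8) + 8*(9) = 0]
GCD = 1 with t = -1, so 8*(-1) ≡ 1 (mod 9)
Inverse = -1 mod 9 = 8
Check: 8 * 8 = 64 ≡ 1 (mod 9)

8^(-1) ≡ 8 (mod 9)


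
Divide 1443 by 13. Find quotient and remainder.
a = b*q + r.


1443 = 13 * 111 + 0
Check: 1443 + 0 = 1443

q = 111, r = 0


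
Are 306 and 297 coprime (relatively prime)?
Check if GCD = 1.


Euclidean algorithm:
306 = 1 * 297 + 9
297 = 33 * 9 + 0
GCD(306, 297) = 9

No, not coprime (GCD = 9)


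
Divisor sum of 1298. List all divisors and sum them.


Divisors of 1298: 1, 2, 11, 22, 59, 118, 649, 1298
Sum = 1 + 2 + 11 + 22 + 59 + 118 + 649 + 1298 = 2160

σ(1298) = 2160


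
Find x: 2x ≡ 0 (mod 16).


GCD(2, 16) = 2 divides 0
Divide: 1x ≡ 0 (mod 8)
x ≡ 0 (mod 8)


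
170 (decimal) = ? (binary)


170 (base 10) = 170 (decimal)
170 (decimal) = 10101010 (base 2)


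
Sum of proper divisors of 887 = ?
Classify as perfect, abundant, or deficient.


Proper divisors: 1
Sum = 1 = 1
1 < 887 → deficient

s(887) = 1 (deficient)


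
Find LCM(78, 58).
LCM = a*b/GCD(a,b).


GCD(78, 58) = 2
LCM = 78*58/2 = 4524/2 = 2262

LCM = 2262


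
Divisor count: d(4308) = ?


4308 = 2^2 × 3^1 × 359^1
d(4308) = (2+1) × (1+1) × (1+1) = 12

12 divisors


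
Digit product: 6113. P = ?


6 × 1 × 1 × 3 = 18


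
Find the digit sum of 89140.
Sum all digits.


8 + 9 + 1 + 4 + 0 = 22


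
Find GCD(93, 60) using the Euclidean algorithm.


93 = 1 * 60 + 33
60 = 1 * 33 + 27
33 = 1 * 27 + 6
27 = 4 * 6 + 3
6 = 2 * 3 + 0
GCD = 3


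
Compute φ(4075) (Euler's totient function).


4075 = 5^2 × 163
Prime factors: 5, 163
φ(4075) = 4075 × (1-1/5) × (1-1/163)
= 4075 × 4/5 × 162/163 = 3240

φ(4075) = 3240


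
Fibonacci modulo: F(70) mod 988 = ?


F(k) mod 988 for k=1..70:
1, 1, 2, 3, 5, 8, 13, 21, 34, 55, 89, 144, 233, 377, 610, 987, 609, 608, 229, 837, 78, 915, 5, 920, 925, 857, 794, 663, 469, 144, 613, 757, 382, 151, 533, 684, 229, 913, 154, 79, 233, 312, 545, 857, 414, 283, 697, 980, 689, 681, 382, 75, 457, 532, 1, 533, 534, 79, 613, 692, 317, 21, 338, 359, 697, 68, 765, 833, 610, 455
F(70) mod 988 = 455


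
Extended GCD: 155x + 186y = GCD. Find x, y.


Tabular extended Euclidean (each row: r = 155*s + 186*t):
r=155, s=1, t=0
r=186, s=0, t=1
q=0: r=155, s=1, t=0   [155*(1) + 186*(0) = 155]
q=1: r=31, s=-1, t=1   [155*(-1) + 186*(1) = 31]
q=5: r=0, s=6, t=-5   [155*(6) + 186*(-5) = 0]
GCD = 31; from the row with r=31: x=-1, y=1
Check: 155*(-1) + 186*(1) = -155 + 186 = 31

GCD = 31, x = -1, y = 1


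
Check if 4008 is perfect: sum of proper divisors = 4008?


Proper divisors of 4008: 1, 2, 3, 4, 6, 8, 12, 24, 167, 334, 501, 668, 1002, 1336, 2004
Sum = 1 + 2 + 3 + 4 + 6 + 8 + 12 + 24 + 167 + 334 + 501 + 668 + 1002 + 1336 + 2004 = 6072

No, 4008 is not perfect (6072 ≠ 4008)


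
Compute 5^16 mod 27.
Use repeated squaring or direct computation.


5^1 mod 27 = 5
5^2 mod 27 = 25
5^3 mod 27 = 17
5^4 mod 27 = 4
5^5 mod 27 = 20
5^6 mod 27 = 19
5^7 mod 27 = 14
5^8 mod 27 = 16
5^9 mod 27 = 26
5^10 mod 27 = 22
5^11 mod 27 = 2
5^12 mod 27 = 10
5^13 mod 27 = 23
5^14 mod 27 = 7
5^15 mod 27 = 8
5^16 mod 27 = 13


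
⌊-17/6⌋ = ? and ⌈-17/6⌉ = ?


-17/6 = -2.8333
floor = -3
ceil = -2

floor = -3, ceil = -2


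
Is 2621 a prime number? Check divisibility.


Check divisors up to sqrt(2621) = 51.1957
No divisors found.
2621 is prime.

Yes, 2621 is prime


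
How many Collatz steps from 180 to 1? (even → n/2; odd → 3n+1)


180 → 90 → 45 → 136 → 68 → 34 → 17 → 52 → 26 → 13 → 40 → 20 → 10 → 5 → 16 → 8 → 4 → 2 → 1
Total steps = 18

18 steps


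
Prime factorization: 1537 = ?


1537 / 29 = 53
53 / 53 = 1
1537 = 29 × 53


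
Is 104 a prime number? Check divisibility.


104 / 2 = 52 (exact division)
104 is NOT prime.

No, 104 is not prime


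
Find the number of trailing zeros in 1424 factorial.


floor(1424/5) = 284
floor(1424/25) = 56
floor(1424/125) = 11
floor(1424/625) = 2
Total = 353

353 trailing zeros


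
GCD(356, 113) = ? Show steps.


356 = 3 * 113 + 17
113 = 6 * 17 + 11
17 = 1 * 11 + 6
11 = 1 * 6 + 5
6 = 1 * 5 + 1
5 = 5 * 1 + 0
GCD = 1


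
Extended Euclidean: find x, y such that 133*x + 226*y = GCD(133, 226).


Tabular extended Euclidean (each row: r = 133*s + 226*t):
r=133, s=1, t=0
r=226, s=0, t=1
q=0: r=133, s=1, t=0   [133*(1) + 226*(0) = 133]
q=1: r=93, s=-1, t=1   [133*(-1) + 226*(1) = 93]
q=1: r=40, s=2, t=-1   [133*(2) + 226*(-1) = 40]
q=2: r=13, s=-5, t=3   [133*(-5) + 226*(3) = 13]
q=3: r=1, s=17, t=-10   [133*(17) + 226*(-10) = 1]
q=13: r=0, s=-226, t=133   [133*(-226) + 226*(133) = 0]
GCD = 1; from the row with r=1: x=17, y=-10
Check: 133*(17) + 226*(-10) = 2261 - 2260 = 1

GCD = 1, x = 17, y = -10


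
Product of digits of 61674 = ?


6 × 1 × 6 × 7 × 4 = 1008


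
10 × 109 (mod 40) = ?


10 × 109 = 1090
1090 mod 40 = 10


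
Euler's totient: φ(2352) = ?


2352 = 2^4 × 3 × 7^2
Prime factors: 2, 3, 7
φ(2352) = 2352 × (1-1/2) × (1-1/3) × (1-1/7)
= 2352 × 1/2 × 2/3 × 6/7 = 672

φ(2352) = 672


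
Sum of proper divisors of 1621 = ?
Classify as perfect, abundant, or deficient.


Proper divisors: 1
Sum = 1 = 1
1 < 1621 → deficient

s(1621) = 1 (deficient)


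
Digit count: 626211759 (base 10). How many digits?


626211759 has 9 digits in base 10
floor(log10(626211759)) + 1 = floor(8.7967) + 1 = 9

9 digits (base 10)


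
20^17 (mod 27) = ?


20^1 mod 27 = 20
20^2 mod 27 = 22
20^3 mod 27 = 8
20^4 mod 27 = 25
20^5 mod 27 = 14
20^6 mod 27 = 10
20^7 mod 27 = 11
20^8 mod 27 = 4
20^9 mod 27 = 26
20^10 mod 27 = 7
20^11 mod 27 = 5
20^12 mod 27 = 19
20^13 mod 27 = 2
20^14 mod 27 = 13
20^15 mod 27 = 17
20^16 mod 27 = 16
20^17 mod 27 = 23


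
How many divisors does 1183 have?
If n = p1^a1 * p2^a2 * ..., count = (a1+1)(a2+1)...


1183 = 7^1 × 13^2
d(1183) = (1+1) × (2+1) = 6

6 divisors


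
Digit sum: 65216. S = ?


6 + 5 + 2 + 1 + 6 = 20


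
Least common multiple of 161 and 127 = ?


GCD(161, 127) = 1
LCM = 161*127/1 = 20447/1 = 20447

LCM = 20447


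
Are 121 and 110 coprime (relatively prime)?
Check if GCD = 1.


Euclidean algorithm:
121 = 1 * 110 + 11
110 = 10 * 11 + 0
GCD(121, 110) = 11

No, not coprime (GCD = 11)


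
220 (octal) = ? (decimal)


220 (base 8) = 144 (decimal)
144 (decimal) = 144 (base 10)


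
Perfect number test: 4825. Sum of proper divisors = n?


Proper divisors of 4825: 1, 5, 25, 193, 965
Sum = 1 + 5 + 25 + 193 + 965 = 1189

No, 4825 is not perfect (1189 ≠ 4825)


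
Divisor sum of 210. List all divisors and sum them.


Divisors of 210: 1, 2, 3, 5, 6, 7, 10, 14, 15, 21, 30, 35, 42, 70, 105, 210
Sum = 1 + 2 + 3 + 5 + 6 + 7 + 10 + 14 + 15 + 21 + 30 + 35 + 42 + 70 + 105 + 210 = 576

σ(210) = 576


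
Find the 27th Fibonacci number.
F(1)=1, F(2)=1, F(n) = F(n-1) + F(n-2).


Sequence: 1, 1, 2, 3, 5, 8, 13, 21, 34, 55, 89, 144, 233, 377, 610, 987, 1597, 2584, 4181, 6765, 10946, 17711, 28657, 46368, 75025, 121393, 196418
F(27) = 196418


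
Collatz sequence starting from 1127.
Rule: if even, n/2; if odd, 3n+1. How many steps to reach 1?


1127 → 3382 → 1691 → 5074 → 2537 → 7612 → 3806 → 1903 → 5710 → 2855 → 8566 → 4283 → 12850 → 6425 → 19276 → 9638 → 4819 → 14458 → 7229 → 21688 → 10844 → 5422 → 2711 → 8134 → 4067 → 12202 → 6101 → 18304 → 9152 → 4576 → 2288 → 1144 → 572 → 286 → 143 → 430 → 215 → 646 → 323 → 970 → 485 → 1456 → 728 → 364 → 182 → 91 → 274 → 137 → 412 → 206 → 103 → 310 → 155 → 466 → 233 → 700 → 350 → 175 → 526 → 263 → 790 → 395 → 1186 → 593 → 1780 → 890 → 445 → 1336 → 668 → 334 → 167 → 502 → 251 → 754 → 377 → 1132 → 566 → 283 → 850 → 425 → 1276 → 638 → 319 → 958 → 479 → 1438 → 719 → 2158 → 1079 → 3238 → 1619 → 4858 → 2429 → 7288 → 3644 → 1822 → 911 → 2734 → 1367 → 4102 → 2051 → 6154 → 3077 → 9232 → 4616 → 2308 → 1154 → 577 → 1732 → 866 → 433 → 1300 → 650 → 325 → 976 → 488 → 244 → 122 → 61 → 184 → 92 → 46 → 23 → 70 → 35 → 106 → 53 → 160 → 80 → 40 → 20 → 10 → 5 → 16 → 8 → 4 → 2 → 1
Total steps = 137

137 steps


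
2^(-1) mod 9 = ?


Use the extended Euclidean algorithm on (9, 2); each row r = 9*s + 2*t:
r=9, s=1, t=0
r=2, s=0, t=1
q=4: r=1, s=1, t=-4   [9*(1) + 2*(-4) = 1]
q=2: r=0, s=-2, t=9   [9*(-2) + 2*(9) = 0]
GCD = 1 with t = -4, so 2*(-4) ≡ 1 (mod 9)
Inverse = -4 mod 9 = 5
Check: 2 * 5 = 10 ≡ 1 (mod 9)

2^(-1) ≡ 5 (mod 9)


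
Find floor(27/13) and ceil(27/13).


27/13 = 2.0769
floor = 2
ceil = 3

floor = 2, ceil = 3


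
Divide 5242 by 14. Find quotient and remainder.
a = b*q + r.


5242 = 14 * 374 + 6
Check: 5236 + 6 = 5242

q = 374, r = 6


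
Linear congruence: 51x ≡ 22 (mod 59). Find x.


GCD(51, 59) = 1, unique solution
a^(-1) mod 59 = 22
x = 22 * 22 mod 59 = 12

x ≡ 12 (mod 59)


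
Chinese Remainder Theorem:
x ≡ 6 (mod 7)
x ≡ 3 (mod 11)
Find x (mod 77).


M = 7*11 = 77
M1 = M/7 = 11, M2 = M/11 = 7
M1^(-1) mod 7 = 2, M2^(-1) mod 11 = 8
x = 6*11*2 + 3*7*8 = 300
300 mod 77 = 69
Check: 69 mod 7 = 6 ✓, 69 mod 11 = 3 ✓

x ≡ 69 (mod 77)


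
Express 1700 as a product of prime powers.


1700 / 2 = 850
850 / 2 = 425
425 / 5 = 85
85 / 5 = 17
17 / 17 = 1
1700 = 2^2 × 5^2 × 17


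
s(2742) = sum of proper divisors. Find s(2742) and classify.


Proper divisors: 1, 2, 3, 6, 457, 914, 1371
Sum = 1 + 2 + 3 + 6 + 457 + 914 + 1371 = 2754
2754 > 2742 → abundant

s(2742) = 2754 (abundant)


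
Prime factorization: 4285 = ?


4285 / 5 = 857
857 / 857 = 1
4285 = 5 × 857


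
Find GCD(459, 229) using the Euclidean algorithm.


459 = 2 * 229 + 1
229 = 229 * 1 + 0
GCD = 1


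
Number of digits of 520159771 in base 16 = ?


520159771 in base 16 = 1F01021B
Number of digits = 8

8 digits (base 16)


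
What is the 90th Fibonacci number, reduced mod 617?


F(k) mod 617 for k=1..90:
1, 1, 2, 3, 5, 8, 13, 21, 34, 55, 89, 144, 233, 377, 610, 370, 363, 116, 479, 595, 457, 435, 275, 93, 368, 461, 212, 56, 268, 324, 592, 299, 274, 573, 230, 186, 416, 602, 401, 386, 170, 556, 109, 48, 157, 205, 362, 567, 312, 262, 574, 219, 176, 395, 571, 349, 303, 35, 338, 373, 94, 467, 561, 411, 355, 149, 504, 36, 540, 576, 499, 458, 340, 181, 521, 85, 606, 74, 63, 137, 200, 337, 537, 257, 177, 434, 611, 428, 422, 233
F(90) mod 617 = 233


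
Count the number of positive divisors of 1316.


1316 = 2^2 × 7^1 × 47^1
d(1316) = (2+1) × (1+1) × (1+1) = 12

12 divisors


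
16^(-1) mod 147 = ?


Use the extended Euclidean algorithm on (147, 16); each row r = 147*s + 16*t:
r=147, s=1, t=0
r=16, s=0, t=1
q=9: r=3, s=1, t=-9   [147*(1) + 16*(-9) = 3]
q=5: r=1, s=-5, t=46   [147*(-5) + 16*(46) = 1]
q=3: r=0, s=16, t=-147   [147*(16) + 16*(-147) = 0]
GCD = 1 with t = 46, so 16*(46) ≡ 1 (mod 147)
Inverse = 46 mod 147 = 46
Check: 16 * 46 = 736 ≡ 1 (mod 147)

16^(-1) ≡ 46 (mod 147)


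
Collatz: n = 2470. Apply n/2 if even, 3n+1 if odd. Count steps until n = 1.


2470 → 1235 → 3706 → 1853 → 5560 → 2780 → 1390 → 695 → 2086 → 1043 → 3130 → 1565 → 4696 → 2348 → 1174 → 587 → 1762 → 881 → 2644 → 1322 → 661 → 1984 → 992 → 496 → 248 → 124 → 62 → 31 → 94 → 47 → 142 → 71 → 214 → 107 → 322 → 161 → 484 → 242 → 121 → 364 → 182 → 91 → 274 → 137 → 412 → 206 → 103 → 310 → 155 → 466 → 233 → 700 → 350 → 175 → 526 → 263 → 790 → 395 → 1186 → 593 → 1780 → 890 → 445 → 1336 → 668 → 334 → 167 → 502 → 251 → 754 → 377 → 1132 → 566 → 283 → 850 → 425 → 1276 → 638 → 319 → 958 → 479 → 1438 → 719 → 2158 → 1079 → 3238 → 1619 → 4858 → 2429 → 7288 → 3644 → 1822 → 911 → 2734 → 1367 → 4102 → 2051 → 6154 → 3077 → 9232 → 4616 → 2308 → 1154 → 577 → 1732 → 866 → 433 → 1300 → 650 → 325 → 976 → 488 → 244 → 122 → 61 → 184 → 92 → 46 → 23 → 70 → 35 → 106 → 53 → 160 → 80 → 40 → 20 → 10 → 5 → 16 → 8 → 4 → 2 → 1
Total steps = 133

133 steps


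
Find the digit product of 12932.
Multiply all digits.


1 × 2 × 9 × 3 × 2 = 108


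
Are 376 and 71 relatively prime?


Euclidean algorithm:
376 = 5 * 71 + 21
71 = 3 * 21 + 8
21 = 2 * 8 + 5
8 = 1 * 5 + 3
5 = 1 * 3 + 2
3 = 1 * 2 + 1
2 = 2 * 1 + 0
GCD(376, 71) = 1

Yes, coprime (GCD = 1)


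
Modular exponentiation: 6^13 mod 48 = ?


6^1 mod 48 = 6
6^2 mod 48 = 36
6^3 mod 48 = 24
6^4 mod 48 = 0
6^5 mod 48 = 0
6^6 mod 48 = 0
6^7 mod 48 = 0
6^8 mod 48 = 0
6^9 mod 48 = 0
6^10 mod 48 = 0
6^11 mod 48 = 0
6^12 mod 48 = 0
6^13 mod 48 = 0


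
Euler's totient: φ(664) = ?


664 = 2^3 × 83
Prime factors: 2, 83
φ(664) = 664 × (1-1/2) × (1-1/83)
= 664 × 1/2 × 82/83 = 328

φ(664) = 328


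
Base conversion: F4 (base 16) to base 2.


F4 (base 16) = 244 (decimal)
244 (decimal) = 11110100 (base 2)


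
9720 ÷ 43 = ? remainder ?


9720 = 43 * 226 + 2
Check: 9718 + 2 = 9720

q = 226, r = 2


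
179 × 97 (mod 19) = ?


179 × 97 = 17363
17363 mod 19 = 16


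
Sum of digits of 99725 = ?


9 + 9 + 7 + 2 + 5 = 32


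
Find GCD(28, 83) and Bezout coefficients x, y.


Tabular extended Euclidean (each row: r = 28*s + 83*t):
r=28, s=1, t=0
r=83, s=0, t=1
q=0: r=28, s=1, t=0   [28*(1) + 83*(0) = 28]
q=2: r=27, s=-2, t=1   [28*(-2) + 83*(1) = 27]
q=1: r=1, s=3, t=-1   [28*(3) + 83*(-1) = 1]
q=27: r=0, s=-83, t=28   [28*(-83) + 83*(28) = 0]
GCD = 1; from the row with r=1: x=3, y=-1
Check: 28*(3) + 83*(-1) = 84 - 83 = 1

GCD = 1, x = 3, y = -1


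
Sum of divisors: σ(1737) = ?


Divisors of 1737: 1, 3, 9, 193, 579, 1737
Sum = 1 + 3 + 9 + 193 + 579 + 1737 = 2522

σ(1737) = 2522


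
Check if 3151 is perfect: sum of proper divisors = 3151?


Proper divisors of 3151: 1, 23, 137
Sum = 1 + 23 + 137 = 161

No, 3151 is not perfect (161 ≠ 3151)


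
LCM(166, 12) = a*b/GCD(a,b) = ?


GCD(166, 12) = 2
LCM = 166*12/2 = 1992/2 = 996

LCM = 996


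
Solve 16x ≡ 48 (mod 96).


GCD(16, 96) = 16 divides 48
Divide: 1x ≡ 3 (mod 6)
x ≡ 3 (mod 6)


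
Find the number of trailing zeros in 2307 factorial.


floor(2307/5) = 461
floor(2307/25) = 92
floor(2307/125) = 18
floor(2307/625) = 3
Total = 574

574 trailing zeros


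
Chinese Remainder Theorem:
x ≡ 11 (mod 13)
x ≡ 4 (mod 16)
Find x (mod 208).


M = 13*16 = 208
M1 = M/13 = 16, M2 = M/16 = 13
M1^(-1) mod 13 = 9, M2^(-1) mod 16 = 5
x = 11*16*9 + 4*13*5 = 1844
1844 mod 208 = 180
Check: 180 mod 13 = 11 ✓, 180 mod 16 = 4 ✓

x ≡ 180 (mod 208)


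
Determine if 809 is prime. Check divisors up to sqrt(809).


Check divisors up to sqrt(809) = 28.4429
No divisors found.
809 is prime.

Yes, 809 is prime


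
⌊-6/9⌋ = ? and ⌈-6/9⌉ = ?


-6/9 = -0.6667
floor = -1
ceil = 0

floor = -1, ceil = 0


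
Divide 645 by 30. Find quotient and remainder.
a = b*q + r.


645 = 30 * 21 + 15
Check: 630 + 15 = 645

q = 21, r = 15


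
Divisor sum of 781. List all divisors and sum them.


Divisors of 781: 1, 11, 71, 781
Sum = 1 + 11 + 71 + 781 = 864

σ(781) = 864


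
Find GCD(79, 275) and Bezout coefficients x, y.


Tabular extended Euclidean (each row: r = 79*s + 275*t):
r=79, s=1, t=0
r=275, s=0, t=1
q=0: r=79, s=1, t=0   [79*(1) + 275*(0) = 79]
q=3: r=38, s=-3, t=1   [79*(-3) + 275*(1) = 38]
q=2: r=3, s=7, t=-2   [79*(7) + 275*(-2) = 3]
q=12: r=2, s=-87, t=25   [79*(-87) + 275*(25) = 2]
q=1: r=1, s=94, t=-27   [79*(94) + 275*(-27) = 1]
q=2: r=0, s=-275, t=79   [79*(-275) + 275*(79) = 0]
GCD = 1; from the row with r=1: x=94, y=-27
Check: 79*(94) + 275*(-27) = 7426 - 7425 = 1

GCD = 1, x = 94, y = -27


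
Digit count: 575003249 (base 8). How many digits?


575003249 in base 8 = 4221355161
Number of digits = 10

10 digits (base 8)


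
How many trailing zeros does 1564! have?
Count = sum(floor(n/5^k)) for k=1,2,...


floor(1564/5) = 312
floor(1564/25) = 62
floor(1564/125) = 12
floor(1564/625) = 2
Total = 388

388 trailing zeros
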